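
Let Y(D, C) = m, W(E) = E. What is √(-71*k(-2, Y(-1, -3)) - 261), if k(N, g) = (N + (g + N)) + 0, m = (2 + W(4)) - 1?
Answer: 2*I*√83 ≈ 18.221*I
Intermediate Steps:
m = 5 (m = (2 + 4) - 1 = 6 - 1 = 5)
Y(D, C) = 5
k(N, g) = g + 2*N (k(N, g) = (N + (N + g)) + 0 = (g + 2*N) + 0 = g + 2*N)
√(-71*k(-2, Y(-1, -3)) - 261) = √(-71*(5 + 2*(-2)) - 261) = √(-71*(5 - 4) - 261) = √(-71*1 - 261) = √(-71 - 261) = √(-332) = 2*I*√83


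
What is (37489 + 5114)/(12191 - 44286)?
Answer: -42603/32095 ≈ -1.3274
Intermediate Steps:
(37489 + 5114)/(12191 - 44286) = 42603/(-32095) = 42603*(-1/32095) = -42603/32095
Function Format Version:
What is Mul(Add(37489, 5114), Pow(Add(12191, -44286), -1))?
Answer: Rational(-42603, 32095) ≈ -1.3274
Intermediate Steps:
Mul(Add(37489, 5114), Pow(Add(12191, -44286), -1)) = Mul(42603, Pow(-32095, -1)) = Mul(42603, Rational(-1, 32095)) = Rational(-42603, 32095)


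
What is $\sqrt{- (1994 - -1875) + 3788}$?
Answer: $9 i \approx 9.0 i$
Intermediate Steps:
$\sqrt{- (1994 - -1875) + 3788} = \sqrt{- (1994 + 1875) + 3788} = \sqrt{\left(-1\right) 3869 + 3788} = \sqrt{-3869 + 3788} = \sqrt{-81} = 9 i$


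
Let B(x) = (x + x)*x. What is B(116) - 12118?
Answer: 14794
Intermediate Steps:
B(x) = 2*x² (B(x) = (2*x)*x = 2*x²)
B(116) - 12118 = 2*116² - 12118 = 2*13456 - 12118 = 26912 - 12118 = 14794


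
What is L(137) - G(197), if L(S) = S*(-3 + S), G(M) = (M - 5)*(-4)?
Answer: 19126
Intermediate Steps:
G(M) = 20 - 4*M (G(M) = (-5 + M)*(-4) = 20 - 4*M)
L(137) - G(197) = 137*(-3 + 137) - (20 - 4*197) = 137*134 - (20 - 788) = 18358 - 1*(-768) = 18358 + 768 = 19126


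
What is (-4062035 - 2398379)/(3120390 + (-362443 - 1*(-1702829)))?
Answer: -3230207/2230388 ≈ -1.4483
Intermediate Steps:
(-4062035 - 2398379)/(3120390 + (-362443 - 1*(-1702829))) = -6460414/(3120390 + (-362443 + 1702829)) = -6460414/(3120390 + 1340386) = -6460414/4460776 = -6460414*1/4460776 = -3230207/2230388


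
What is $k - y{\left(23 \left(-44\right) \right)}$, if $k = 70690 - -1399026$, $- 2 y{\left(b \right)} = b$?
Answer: $1469210$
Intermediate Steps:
$y{\left(b \right)} = - \frac{b}{2}$
$k = 1469716$ ($k = 70690 + 1399026 = 1469716$)
$k - y{\left(23 \left(-44\right) \right)} = 1469716 - - \frac{23 \left(-44\right)}{2} = 1469716 - \left(- \frac{1}{2}\right) \left(-1012\right) = 1469716 - 506 = 1469210$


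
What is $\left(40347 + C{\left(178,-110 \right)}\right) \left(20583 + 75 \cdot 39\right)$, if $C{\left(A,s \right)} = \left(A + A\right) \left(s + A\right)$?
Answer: $1517558940$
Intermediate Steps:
$C{\left(A,s \right)} = 2 A \left(A + s\right)$
$\left(40347 + C{\left(178,-110 \right)}\right) \left(20583 + 75 \cdot 39\right) = \left(40347 + 2 \cdot 178 \left(178 - 110\right)\right) \left(20583 + 75 \cdot 39\right) = \left(40347 + 2 \cdot 178 \cdot 68\right) \left(20583 + 2925\right) = \left(40347 + 24208\right) 23508 = 64555 \cdot 23508 = 1517558940$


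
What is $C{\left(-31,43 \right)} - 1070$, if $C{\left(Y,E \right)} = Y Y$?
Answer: $-109$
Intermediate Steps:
$C{\left(Y,E \right)} = Y^{2}$
$C{\left(-31,43 \right)} - 1070 = \left(-31\right)^{2} - 1070 = 961 - 1070 = -109$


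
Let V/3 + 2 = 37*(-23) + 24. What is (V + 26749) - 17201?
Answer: 7061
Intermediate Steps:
V = -2487 (V = -6 + 3*(37*(-23) + 24) = -6 + 3*(-851 + 24) = -6 + 3*(-827) = -6 - 2481 = -2487)
(V + 26749) - 17201 = (-2487 + 26749) - 17201 = 24262 - 17201 = 7061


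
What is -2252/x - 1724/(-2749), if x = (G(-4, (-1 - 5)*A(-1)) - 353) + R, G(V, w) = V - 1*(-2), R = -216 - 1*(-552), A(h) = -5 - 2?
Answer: 6223504/52231 ≈ 119.15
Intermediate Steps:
A(h) = -7
R = 336 (R = -216 + 552 = 336)
G(V, w) = 2 + V (G(V, w) = V + 2 = 2 + V)
x = -19 (x = ((2 - 4) - 353) + 336 = (-2 - 353) + 336 = -355 + 336 = -19)
-2252/x - 1724/(-2749) = -2252/(-19) - 1724/(-2749) = -2252*(-1/19) - 1724*(-1/2749) = 2252/19 + 1724/2749 = 6223504/52231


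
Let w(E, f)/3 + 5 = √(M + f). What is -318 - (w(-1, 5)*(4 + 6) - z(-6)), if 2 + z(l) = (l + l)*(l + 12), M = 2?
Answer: -242 - 30*√7 ≈ -321.37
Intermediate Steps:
z(l) = -2 + 2*l*(12 + l) (z(l) = -2 + (l + l)*(l + 12) = -2 + (2*l)*(12 + l) = -2 + 2*l*(12 + l))
w(E, f) = -15 + 3*√(2 + f)
-318 - (w(-1, 5)*(4 + 6) - z(-6)) = -318 - ((-15 + 3*√(2 + 5))*(4 + 6) - (-2 + 2*(-6)² + 24*(-6))) = -318 - ((-15 + 3*√7)*10 - (-2 + 2*36 - 144)) = -318 - ((-150 + 30*√7) - (-2 + 72 - 144)) = -318 - ((-150 + 30*√7) - 1*(-74)) = -318 - ((-150 + 30*√7) + 74) = -318 - (-76 + 30*√7) = -318 + (76 - 30*√7) = -242 - 30*√7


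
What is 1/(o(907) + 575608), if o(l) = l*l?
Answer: 1/1398257 ≈ 7.1518e-7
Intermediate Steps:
o(l) = l**2
1/(o(907) + 575608) = 1/(907**2 + 575608) = 1/(822649 + 575608) = 1/1398257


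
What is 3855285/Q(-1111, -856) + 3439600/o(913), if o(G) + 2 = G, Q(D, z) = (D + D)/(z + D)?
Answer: 6916070628245/2024242 ≈ 3.4166e+6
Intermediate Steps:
Q(D, z) = 2*D/(D + z) (Q(D, z) = (2*D)/(D + z) = 2*D/(D + z))
o(G) = -2 + G
3855285/Q(-1111, -856) + 3439600/o(913) = 3855285/((2*(-1111)/(-1111 - 856))) + 3439600/(-2 + 913) = 3855285/((2*(-1111)/(-1967))) + 3439600/911 = 3855285/((2*(-1111)*(-1/1967))) + 3439600*(1/911) = 3855285/(2222/1967) + 3439600/911 = 3855285*(1967/2222) + 3439600/911 = 7583345595/2222 + 3439600/911 = 6916070628245/2024242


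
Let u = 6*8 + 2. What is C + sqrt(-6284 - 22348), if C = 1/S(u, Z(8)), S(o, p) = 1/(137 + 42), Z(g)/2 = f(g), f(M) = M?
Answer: 179 + 2*I*sqrt(7158) ≈ 179.0 + 169.21*I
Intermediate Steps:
Z(g) = 2*g
u = 50 (u = 48 + 2 = 50)
S(o, p) = 1/179
C = 179 (C = 1/(1/179) = 179)
C + sqrt(-6284 - 22348) = 179 + sqrt(-6284 - 22348) = 179 + sqrt(-28632) = 179 + 2*I*sqrt(7158)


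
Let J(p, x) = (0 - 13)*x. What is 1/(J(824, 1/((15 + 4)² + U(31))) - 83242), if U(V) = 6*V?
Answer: -547/45533387 ≈ -1.2013e-5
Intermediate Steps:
J(p, x) = -13*x
1/(J(824, 1/((15 + 4)² + U(31))) - 83242) = 1/(-13/((15 + 4)² + 6*31) - 83242) = 1/(-13/(19² + 186) - 83242) = 1/(-13/(361 + 186) - 83242) = 1/(-13/547 - 83242) = 1/(-45533387/547) = -547/45533387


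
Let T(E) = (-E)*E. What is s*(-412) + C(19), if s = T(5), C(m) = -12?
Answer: 10288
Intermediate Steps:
T(E) = -E²
s = -25 (s = -1*5² = -1*25 = -25)
s*(-412) + C(19) = -25*(-412) - 12 = 10300 - 12 = 10288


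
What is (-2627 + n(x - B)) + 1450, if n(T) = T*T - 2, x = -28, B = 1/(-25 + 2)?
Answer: -210242/529 ≈ -397.43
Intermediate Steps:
B = -1/23 (B = 1/(-23) = -1/23 ≈ -0.043478)
n(T) = -2 + T² (n(T) = T² - 2 = -2 + T²)
(-2627 + n(x - B)) + 1450 = (-2627 + (-2 + (-28 - 1*(-1/23))²)) + 1450 = (-2627 + (-2 + (-28 + 1/23)²)) + 1450 = (-2627 + (-2 + (-643/23)²)) + 1450 = (-2627 + (-2 + 413449/529)) + 1450 = (-2627 + 412391/529) + 1450 = -977292/529 + 1450 = -210242/529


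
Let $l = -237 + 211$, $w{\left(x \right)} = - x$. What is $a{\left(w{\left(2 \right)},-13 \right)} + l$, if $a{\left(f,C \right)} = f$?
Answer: $-28$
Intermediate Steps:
$l = -26$
$a{\left(w{\left(2 \right)},-13 \right)} + l = \left(-1\right) 2 - 26 = -2 - 26 = -28$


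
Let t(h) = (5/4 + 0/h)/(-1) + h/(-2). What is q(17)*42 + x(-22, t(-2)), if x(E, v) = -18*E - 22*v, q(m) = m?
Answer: 2231/2 ≈ 1115.5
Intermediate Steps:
t(h) = -5/4 - h/2 (t(h) = (5*(¼) + 0)*(-1) + h*(-½) = (5/4 + 0)*(-1) - h/2 = (5/4)*(-1) - h/2 = -5/4 - h/2)
x(E, v) = -22*v - 18*E
q(17)*42 + x(-22, t(-2)) = 17*42 + (-22*(-5/4 - ½*(-2)) - 18*(-22)) = 714 + (-22*(-5/4 + 1) + 396) = 714 + (-22*(-¼) + 396) = 714 + (11/2 + 396) = 714 + 803/2 = 2231/2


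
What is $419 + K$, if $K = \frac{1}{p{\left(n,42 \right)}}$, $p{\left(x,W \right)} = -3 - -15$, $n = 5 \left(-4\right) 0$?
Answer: $\frac{5029}{12} \approx 419.08$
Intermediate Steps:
$n = 0$ ($n = \left(-20\right) 0 = 0$)
$p{\left(x,W \right)} = 12$ ($p{\left(x,W \right)} = -3 + 15 = 12$)
$K = \frac{1}{12} \approx 0.083333$
$419 + K = 419 + \frac{1}{12} = \frac{5029}{12}$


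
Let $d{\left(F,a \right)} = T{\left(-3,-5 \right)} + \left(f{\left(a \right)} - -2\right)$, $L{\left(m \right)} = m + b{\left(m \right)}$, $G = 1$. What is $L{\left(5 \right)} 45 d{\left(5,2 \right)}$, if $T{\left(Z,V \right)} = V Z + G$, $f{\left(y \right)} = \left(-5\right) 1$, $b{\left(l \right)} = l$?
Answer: $5850$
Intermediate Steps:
$f{\left(y \right)} = -5$
$L{\left(m \right)} = 2 m$ ($L{\left(m \right)} = m + m = 2 m$)
$T{\left(Z,V \right)} = 1 + V Z$ ($T{\left(Z,V \right)} = V Z + 1 = 1 + V Z$)
$d{\left(F,a \right)} = 13$ ($d{\left(F,a \right)} = \left(1 - -15\right) - 3 = \left(1 + 15\right) + \left(-5 + 2\right) = 16 - 3 = 13$)
$L{\left(5 \right)} 45 d{\left(5,2 \right)} = 2 \cdot 5 \cdot 45 \cdot 13 = 10 \cdot 45 \cdot 13 = 450 \cdot 13 = 5850$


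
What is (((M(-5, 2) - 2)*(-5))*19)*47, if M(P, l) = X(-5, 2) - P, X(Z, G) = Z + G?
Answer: 0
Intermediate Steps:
X(Z, G) = G + Z
M(P, l) = -3 - P (M(P, l) = (2 - 5) - P = -3 - P)
(((M(-5, 2) - 2)*(-5))*19)*47 = ((((-3 - 1*(-5)) - 2)*(-5))*19)*47 = ((((-3 + 5) - 2)*(-5))*19)*47 = (((2 - 2)*(-5))*19)*47 = ((0*(-5))*19)*47 = (0*19)*47 = 0*47 = 0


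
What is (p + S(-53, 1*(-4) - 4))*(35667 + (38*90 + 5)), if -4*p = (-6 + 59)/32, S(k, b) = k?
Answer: -66818001/32 ≈ -2.0881e+6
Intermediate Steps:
p = -53/128 (p = -(-6 + 59)/(4*32) = -53/128 ≈ -0.41406)
(p + S(-53, 1*(-4) - 4))*(35667 + (38*90 + 5)) = (-53/128 - 53)*(35667 + (38*90 + 5)) = -6837*(35667 + (3420 + 5))/128 = -6837*(35667 + 3425)/128 = -6837/128*39092 = -66818001/32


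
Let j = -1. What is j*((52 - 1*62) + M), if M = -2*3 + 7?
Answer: 9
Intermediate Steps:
M = 1 (M = -6 + 7 = 1)
j*((52 - 1*62) + M) = -((52 - 1*62) + 1) = -((52 - 62) + 1) = -(-10 + 1) = -1*(-9) = 9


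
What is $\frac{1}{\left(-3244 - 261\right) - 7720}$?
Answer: $- \frac{1}{11225} \approx -8.9087 \cdot 10^{-5}$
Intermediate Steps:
$\frac{1}{\left(-3244 - 261\right) - 7720} = \frac{1}{-3505 - 7720} = \frac{1}{-11225} = - \frac{1}{11225}$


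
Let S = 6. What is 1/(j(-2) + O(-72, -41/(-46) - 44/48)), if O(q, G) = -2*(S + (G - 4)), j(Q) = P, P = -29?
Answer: -138/4547 ≈ -0.030350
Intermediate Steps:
j(Q) = -29
O(q, G) = -4 - 2*G (O(q, G) = -2*(6 + (G - 4)) = -2*(6 + (-4 + G)) = -2*(2 + G) = -4 - 2*G)
1/(j(-2) + O(-72, -41/(-46) - 44/48)) = 1/(-29 + (-4 - 2*(-41/(-46) - 44/48))) = 1/(-29 + (-4 - 2*(-41*(-1/46) - 44*1/48))) = 1/(-29 + (-4 - 2*(41/46 - 11/12))) = 1/(-29 + (-4 - 2*(-7/276))) = 1/(-29 + (-4 + 7/138)) = 1/(-29 - 545/138) = 1/(-4547/138) = -138/4547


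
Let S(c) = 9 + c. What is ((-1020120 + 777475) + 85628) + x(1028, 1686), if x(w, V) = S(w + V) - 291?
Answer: -154585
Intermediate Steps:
x(w, V) = -282 + V + w (x(w, V) = (9 + (w + V)) - 291 = (9 + (V + w)) - 291 = (9 + V + w) - 291 = -282 + V + w)
((-1020120 + 777475) + 85628) + x(1028, 1686) = ((-1020120 + 777475) + 85628) + (-282 + 1686 + 1028) = (-242645 + 85628) + 2432 = -157017 + 2432 = -154585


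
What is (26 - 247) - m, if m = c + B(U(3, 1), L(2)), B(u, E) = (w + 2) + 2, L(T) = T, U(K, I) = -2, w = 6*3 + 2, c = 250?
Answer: -495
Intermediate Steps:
w = 20 (w = 18 + 2 = 20)
B(u, E) = 24 (B(u, E) = (20 + 2) + 2 = 22 + 2 = 24)
m = 274 (m = 250 + 24 = 274)
(26 - 247) - m = (26 - 247) - 1*274 = -221 - 274 = -495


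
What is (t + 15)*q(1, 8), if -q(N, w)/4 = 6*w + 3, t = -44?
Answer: 5916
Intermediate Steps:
q(N, w) = -12 - 24*w (q(N, w) = -4*(6*w + 3) = -4*(3 + 6*w) = -12 - 24*w)
(t + 15)*q(1, 8) = (-44 + 15)*(-12 - 24*8) = -29*(-12 - 192) = -29*(-204) = 5916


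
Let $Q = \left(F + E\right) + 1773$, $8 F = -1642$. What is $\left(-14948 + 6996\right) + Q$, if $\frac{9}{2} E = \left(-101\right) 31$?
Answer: $- \frac{254881}{36} \approx -7080.0$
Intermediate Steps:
$E = - \frac{6262}{9}$ ($E = \frac{2 \left(\left(-101\right) 31\right)}{9} = \frac{2}{9} \left(-3131\right) = - \frac{6262}{9} \approx -695.78$)
$F = - \frac{821}{4}$ ($F = \frac{1}{8} \left(-1642\right) = - \frac{821}{4} \approx -205.25$)
$Q = \frac{31391}{36}$ ($Q = \left(- \frac{821}{4} - \frac{6262}{9}\right) + 1773 = - \frac{32437}{36} + 1773 = \frac{31391}{36} \approx 871.97$)
$\left(-14948 + 6996\right) + Q = \left(-14948 + 6996\right) + \frac{31391}{36} = -7952 + \frac{31391}{36} = - \frac{254881}{36}$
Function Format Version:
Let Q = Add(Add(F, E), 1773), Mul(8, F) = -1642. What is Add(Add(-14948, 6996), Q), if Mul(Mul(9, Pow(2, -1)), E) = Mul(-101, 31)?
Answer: Rational(-254881, 36) ≈ -7080.0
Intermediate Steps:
E = Rational(-6262, 9) (E = Mul(Rational(2, 9), Mul(-101, 31)) = Mul(Rational(2, 9), -3131) = Rational(-6262, 9) ≈ -695.78)
F = Rational(-821, 4) (F = Mul(Rational(1, 8), -1642) = Rational(-821, 4) ≈ -205.25)
Q = Rational(31391, 36) (Q = Add(Add(Rational(-821, 4), Rational(-6262, 9)), 1773) = Add(Rational(-32437, 36), 1773) = Rational(31391, 36) ≈ 871.97)
Add(Add(-14948, 6996), Q) = Add(Add(-14948, 6996), Rational(31391, 36)) = Add(-7952, Rational(31391, 36)) = Rational(-254881, 36)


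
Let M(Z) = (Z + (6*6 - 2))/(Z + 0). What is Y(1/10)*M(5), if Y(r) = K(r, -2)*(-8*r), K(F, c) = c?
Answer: 312/25 ≈ 12.480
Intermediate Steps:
Y(r) = 16*r (Y(r) = -(-16)*r = 16*r)
M(Z) = (34 + Z)/Z (M(Z) = (Z + (36 - 2))/Z = (Z + 34)/Z = (34 + Z)/Z)
Y(1/10)*M(5) = (16/10)*((34 + 5)/5) = (16*(⅒))*((⅕)*39) = (8/5)*(39/5) = 312/25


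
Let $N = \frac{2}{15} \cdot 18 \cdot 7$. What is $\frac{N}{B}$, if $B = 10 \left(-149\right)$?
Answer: $- \frac{42}{3725} \approx -0.011275$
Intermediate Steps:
$N = \frac{84}{5}$ ($N = 2 \cdot \frac{1}{15} \cdot 18 \cdot 7 = \frac{2}{15} \cdot 18 \cdot 7 = \frac{12}{5} \cdot 7 = \frac{84}{5} \approx 16.8$)
$B = -1490$
$\frac{N}{B} = \frac{84}{5 \left(-1490\right)} = \frac{84}{5} \left(- \frac{1}{1490}\right) = - \frac{42}{3725}$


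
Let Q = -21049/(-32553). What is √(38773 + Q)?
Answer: √4565372039606/10851 ≈ 196.91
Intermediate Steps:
Q = 21049/32553 (Q = -21049*(-1/32553) = 21049/32553 ≈ 0.64661)
√(38773 + Q) = √(38773 + 21049/32553) = √(1262198518/32553) = √4565372039606/10851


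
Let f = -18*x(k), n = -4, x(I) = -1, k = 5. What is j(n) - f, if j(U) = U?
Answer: -22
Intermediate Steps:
f = 18 (f = -18*(-1) = 18)
j(n) - f = -4 - 1*18 = -4 - 18 = -22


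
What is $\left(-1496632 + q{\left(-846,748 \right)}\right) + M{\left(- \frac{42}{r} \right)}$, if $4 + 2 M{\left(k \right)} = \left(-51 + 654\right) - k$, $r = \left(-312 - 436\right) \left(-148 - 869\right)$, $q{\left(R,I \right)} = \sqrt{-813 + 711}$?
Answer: $- \frac{379428024683}{253572} + i \sqrt{102} \approx -1.4963 \cdot 10^{6} + 10.1 i$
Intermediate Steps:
$q{\left(R,I \right)} = i \sqrt{102}$ ($q{\left(R,I \right)} = \sqrt{-102} = i \sqrt{102}$)
$r = 760716$ ($r = \left(-748\right) \left(-1017\right) = 760716$)
$M{\left(k \right)} = \frac{599}{2} - \frac{k}{2}$ ($M{\left(k \right)} = -2 + \frac{\left(-51 + 654\right) - k}{2} = -2 + \frac{603 - k}{2} = -2 - \left(- \frac{603}{2} + \frac{k}{2}\right) = \frac{599}{2} - \frac{k}{2}$)
$\left(-1496632 + q{\left(-846,748 \right)}\right) + M{\left(- \frac{42}{r} \right)} = \left(-1496632 + i \sqrt{102}\right) + \left(\frac{599}{2} - \frac{\left(-42\right) \frac{1}{760716}}{2}\right) = \left(-1496632 + i \sqrt{102}\right) + \left(\frac{599}{2} - - \frac{7}{253572}\right) = \left(-1496632 + i \sqrt{102}\right) + \left(\frac{599}{2} + \frac{7}{253572}\right) = \left(-1496632 + i \sqrt{102}\right) + \frac{75944821}{253572} = - \frac{379428024683}{253572} + i \sqrt{102}$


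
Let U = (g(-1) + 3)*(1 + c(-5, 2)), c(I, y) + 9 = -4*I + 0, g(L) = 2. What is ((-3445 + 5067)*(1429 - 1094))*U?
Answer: 32602200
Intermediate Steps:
c(I, y) = -9 - 4*I (c(I, y) = -9 + (-4*I + 0) = -9 - 4*I)
U = 60 (U = (2 + 3)*(1 + (-9 - 4*(-5))) = 5*(1 + (-9 + 20)) = 5*(1 + 11) = 5*12 = 60)
((-3445 + 5067)*(1429 - 1094))*U = ((-3445 + 5067)*(1429 - 1094))*60 = (1622*335)*60 = 543370*60 = 32602200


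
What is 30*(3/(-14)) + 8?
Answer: 11/7 ≈ 1.5714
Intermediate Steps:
30*(3/(-14)) + 8 = 30*(3*(-1/14)) + 8 = 30*(-3/14) + 8 = -45/7 + 8 = 11/7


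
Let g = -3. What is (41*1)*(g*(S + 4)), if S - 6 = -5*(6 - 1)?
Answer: 1845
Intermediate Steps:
S = -19 (S = 6 - 5*(6 - 1) = 6 - 5*5 = 6 - 25 = -19)
(41*1)*(g*(S + 4)) = (41*1)*(-3*(-19 + 4)) = 41*(-3*(-15)) = 41*45 = 1845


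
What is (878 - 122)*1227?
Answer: 927612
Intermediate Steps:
(878 - 122)*1227 = 756*1227 = 927612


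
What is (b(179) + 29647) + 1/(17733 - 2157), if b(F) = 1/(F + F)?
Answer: 82658927255/2788104 ≈ 29647.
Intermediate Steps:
b(F) = 1/(2*F)
(b(179) + 29647) + 1/(17733 - 2157) = ((1/2)/179 + 29647) + 1/(17733 - 2157) = ((1/2)*(1/179) + 29647) + 1/15576 = (1/358 + 29647) + 1/15576 = 10613627/358 + 1/15576 = 82658927255/2788104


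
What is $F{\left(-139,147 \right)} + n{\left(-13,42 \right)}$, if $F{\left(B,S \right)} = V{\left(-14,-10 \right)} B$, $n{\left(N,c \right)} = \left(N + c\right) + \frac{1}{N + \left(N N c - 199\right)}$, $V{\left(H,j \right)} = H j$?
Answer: $- \frac{133801865}{6886} \approx -19431.0$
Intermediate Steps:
$n{\left(N,c \right)} = N + c + \frac{1}{-199 + N + c N^{2}}$ ($n{\left(N,c \right)} = \left(N + c\right) + \frac{1}{N + \left(N^{2} c - 199\right)} = \left(N + c\right) + \frac{1}{N + \left(c N^{2} - 199\right)} = \left(N + c\right) + \frac{1}{N + \left(-199 + c N^{2}\right)} = \left(N + c\right) + \frac{1}{-199 + N + c N^{2}} = N + c + \frac{1}{-199 + N + c N^{2}}$)
$F{\left(B,S \right)} = 140 B$ ($F{\left(B,S \right)} = \left(-14\right) \left(-10\right) B = 140 B$)
$F{\left(-139,147 \right)} + n{\left(-13,42 \right)} = 140 \left(-139\right) + \frac{1 + \left(-13\right)^{2} - -2587 - 8358 - 546 + 42 \left(-13\right)^{3} + \left(-13\right)^{2} \cdot 42^{2}}{-199 - 13 + 42 \left(-13\right)^{2}} = -19460 + \frac{1 + 169 + 2587 - 8358 - 546 + 42 \left(-2197\right) + 169 \cdot 1764}{-199 - 13 + 42 \cdot 169} = -19460 + \frac{1 + 169 + 2587 - 8358 - 546 - 92274 + 298116}{-199 - 13 + 7098} = -19460 + \frac{1}{6886} \cdot 199695 = -19460 + \frac{199695}{6886} = - \frac{133801865}{6886}$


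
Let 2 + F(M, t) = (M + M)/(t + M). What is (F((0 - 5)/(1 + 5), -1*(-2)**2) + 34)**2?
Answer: 879844/841 ≈ 1046.2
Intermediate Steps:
F(M, t) = -2 + 2*M/(M + t) (F(M, t) = -2 + (M + M)/(t + M) = -2 + (2*M)/(M + t) = -2 + 2*M/(M + t))
(F((0 - 5)/(1 + 5), -1*(-2)**2) + 34)**2 = (-2*(-1*(-2)**2)/((0 - 5)/(1 + 5) - 1*(-2)**2) + 34)**2 = (-2*(-1*4)/(-5/6 - 1*4) + 34)**2 = (-2*(-4)/(-5*1/6 - 4) + 34)**2 = (-2*(-4)/(-5/6 - 4) + 34)**2 = (-2*(-4)/(-29/6) + 34)**2 = (-2*(-4)*(-6/29) + 34)**2 = (-48/29 + 34)**2 = (938/29)**2 = 879844/841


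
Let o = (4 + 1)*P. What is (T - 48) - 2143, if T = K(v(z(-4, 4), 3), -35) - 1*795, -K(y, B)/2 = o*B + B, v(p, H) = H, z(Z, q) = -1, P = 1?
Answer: -2566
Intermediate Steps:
o = 5 (o = (4 + 1)*1 = 5*1 = 5)
K(y, B) = -12*B (K(y, B) = -2*(5*B + B) = -12*B)
T = -375 (T = -12*(-35) - 1*795 = 420 - 795 = -375)
(T - 48) - 2143 = (-375 - 48) - 2143 = -423 - 2143 = -2566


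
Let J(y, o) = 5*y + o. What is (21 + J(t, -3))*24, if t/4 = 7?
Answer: 3792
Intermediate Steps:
t = 28 (t = 4*7 = 28)
J(y, o) = o + 5*y
(21 + J(t, -3))*24 = (21 + (-3 + 5*28))*24 = (21 + (-3 + 140))*24 = (21 + 137)*24 = 158*24 = 3792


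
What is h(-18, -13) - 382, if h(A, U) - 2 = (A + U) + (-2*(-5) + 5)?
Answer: -396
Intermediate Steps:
h(A, U) = 17 + A + U (h(A, U) = 2 + ((A + U) + (-2*(-5) + 5)) = 2 + ((A + U) + (10 + 5)) = 2 + ((A + U) + 15) = 2 + (15 + A + U) = 17 + A + U)
h(-18, -13) - 382 = (17 - 18 - 13) - 382 = -14 - 382 = -396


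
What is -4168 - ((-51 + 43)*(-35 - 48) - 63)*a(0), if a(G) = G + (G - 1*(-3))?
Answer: -5971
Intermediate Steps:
a(G) = 3 + 2*G (a(G) = G + (G + 3) = G + (3 + G) = 3 + 2*G)
-4168 - ((-51 + 43)*(-35 - 48) - 63)*a(0) = -4168 - ((-51 + 43)*(-35 - 48) - 63)*(3 + 2*0) = -4168 - (-8*(-83) - 63)*(3 + 0) = -4168 - (664 - 63)*3 = -4168 - 601*3 = -4168 - 1*1803 = -4168 - 1803 = -5971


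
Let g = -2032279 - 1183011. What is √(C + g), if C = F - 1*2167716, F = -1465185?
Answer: 7*I*√139759 ≈ 2616.9*I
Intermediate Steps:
C = -3632901 (C = -1465185 - 1*2167716 = -1465185 - 2167716 = -3632901)
g = -3215290
√(C + g) = √(-3632901 - 3215290) = √(-6848191) = 7*I*√139759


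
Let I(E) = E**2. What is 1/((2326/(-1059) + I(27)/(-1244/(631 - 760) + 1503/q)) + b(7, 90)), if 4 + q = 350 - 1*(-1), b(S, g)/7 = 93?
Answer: 662462745/464365734458 ≈ 0.0014266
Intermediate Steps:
b(S, g) = 651 (b(S, g) = 7*93 = 651)
q = 347 (q = -4 + (350 - 1*(-1)) = -4 + (350 + 1) = -4 + 351 = 347)
1/((2326/(-1059) + I(27)/(-1244/(631 - 760) + 1503/q)) + b(7, 90)) = 1/((2326/(-1059) + 27**2/(-1244/(631 - 760) + 1503/347)) + 651) = 1/((2326*(-1/1059) + 729/(-1244/(-129) + 1503*(1/347))) + 651) = 1/((-2326/1059 + 729/(-1244*(-1/129) + 1503/347)) + 651) = 1/((-2326/1059 + 729/(1244/129 + 1503/347)) + 651) = 1/((-2326/1059 + 729/(625555/44763)) + 651) = 1/((-2326/1059 + 729*(44763/625555)) + 651) = 1/((-2326/1059 + 32632227/625555) + 651) = 1/(33102487463/662462745 + 651) = 1/(464365734458/662462745) = 662462745/464365734458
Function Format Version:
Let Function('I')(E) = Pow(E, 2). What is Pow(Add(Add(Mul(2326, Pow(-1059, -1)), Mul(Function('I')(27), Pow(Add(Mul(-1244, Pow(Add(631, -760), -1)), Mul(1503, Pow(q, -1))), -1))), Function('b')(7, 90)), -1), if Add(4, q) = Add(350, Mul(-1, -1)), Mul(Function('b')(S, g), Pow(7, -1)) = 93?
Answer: Rational(662462745, 464365734458) ≈ 0.0014266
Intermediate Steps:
Function('b')(S, g) = 651 (Function('b')(S, g) = Mul(7, 93) = 651)
q = 347 (q = Add(-4, Add(350, Mul(-1, -1))) = Add(-4, Add(350, 1)) = Add(-4, 351) = 347)
Pow(Add(Add(Mul(2326, Pow(-1059, -1)), Mul(Function('I')(27), Pow(Add(Mul(-1244, Pow(Add(631, -760), -1)), Mul(1503, Pow(q, -1))), -1))), Function('b')(7, 90)), -1) = Pow(Add(Add(Mul(2326, Pow(-1059, -1)), Mul(Pow(27, 2), Pow(Add(Mul(-1244, Pow(Add(631, -760), -1)), Mul(1503, Pow(347, -1))), -1))), 651), -1) = Pow(Add(Add(Mul(2326, Rational(-1, 1059)), Mul(729, Pow(Add(Mul(-1244, Pow(-129, -1)), Mul(1503, Rational(1, 347))), -1))), 651), -1) = Pow(Add(Add(Rational(-2326, 1059), Mul(729, Pow(Add(Mul(-1244, Rational(-1, 129)), Rational(1503, 347)), -1))), 651), -1) = Pow(Add(Add(Rational(-2326, 1059), Mul(729, Pow(Add(Rational(1244, 129), Rational(1503, 347)), -1))), 651), -1) = Pow(Add(Add(Rational(-2326, 1059), Mul(729, Pow(Rational(625555, 44763), -1))), 651), -1) = Pow(Add(Add(Rational(-2326, 1059), Mul(729, Rational(44763, 625555))), 651), -1) = Pow(Add(Add(Rational(-2326, 1059), Rational(32632227, 625555)), 651), -1) = Pow(Add(Rational(33102487463, 662462745), 651), -1) = Pow(Rational(464365734458, 662462745), -1) = Rational(662462745, 464365734458)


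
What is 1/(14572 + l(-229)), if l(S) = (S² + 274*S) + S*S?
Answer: 1/56708 ≈ 1.7634e-5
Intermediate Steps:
l(S) = 2*S² + 274*S (l(S) = (S² + 274*S) + S² = 2*S² + 274*S)
1/(14572 + l(-229)) = 1/(14572 + 2*(-229)*(137 - 229)) = 1/(14572 + 2*(-229)*(-92)) = 1/(14572 + 42136) = 1/56708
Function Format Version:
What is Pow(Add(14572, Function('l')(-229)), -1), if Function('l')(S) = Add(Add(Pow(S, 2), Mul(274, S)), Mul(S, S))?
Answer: Rational(1, 56708) ≈ 1.7634e-5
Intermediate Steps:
Function('l')(S) = Add(Mul(2, Pow(S, 2)), Mul(274, S)) (Function('l')(S) = Add(Add(Pow(S, 2), Mul(274, S)), Pow(S, 2)) = Add(Mul(2, Pow(S, 2)), Mul(274, S)))
Pow(Add(14572, Function('l')(-229)), -1) = Pow(Add(14572, Mul(2, -229, Add(137, -229))), -1) = Pow(Add(14572, Mul(2, -229, -92)), -1) = Pow(Add(14572, 42136), -1) = Pow(56708, -1) = Rational(1, 56708)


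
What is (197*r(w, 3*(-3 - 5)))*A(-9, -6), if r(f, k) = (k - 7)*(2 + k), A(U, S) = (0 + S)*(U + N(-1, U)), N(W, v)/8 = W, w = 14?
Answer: 13704108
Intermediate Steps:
N(W, v) = 8*W
A(U, S) = S*(-8 + U) (A(U, S) = (0 + S)*(U + 8*(-1)) = S*(U - 8) = S*(-8 + U))
r(f, k) = (-7 + k)*(2 + k)
(197*r(w, 3*(-3 - 5)))*A(-9, -6) = (197*(-14 + (3*(-3 - 5))**2 - 15*(-3 - 5)))*(-6*(-8 - 9)) = (197*(-14 + (3*(-8))**2 - 15*(-8)))*(-6*(-17)) = (197*(-14 + (-24)**2 - 5*(-24)))*102 = (197*(-14 + 576 + 120))*102 = (197*682)*102 = 134354*102 = 13704108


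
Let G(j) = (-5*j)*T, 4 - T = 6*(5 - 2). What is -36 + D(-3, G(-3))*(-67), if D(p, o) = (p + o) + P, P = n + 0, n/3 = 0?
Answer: 14235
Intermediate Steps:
T = -14 (T = 4 - 6*(5 - 2) = 4 - 6*3 = 4 - 1*18 = 4 - 18 = -14)
n = 0 (n = 3*0 = 0)
G(j) = 70*j (G(j) = -5*j*(-14) = 70*j)
P = 0 (P = 0 + 0 = 0)
D(p, o) = o + p (D(p, o) = (p + o) + 0 = (o + p) + 0 = o + p)
-36 + D(-3, G(-3))*(-67) = -36 + (70*(-3) - 3)*(-67) = -36 + (-210 - 3)*(-67) = -36 - 213*(-67) = -36 + 14271 = 14235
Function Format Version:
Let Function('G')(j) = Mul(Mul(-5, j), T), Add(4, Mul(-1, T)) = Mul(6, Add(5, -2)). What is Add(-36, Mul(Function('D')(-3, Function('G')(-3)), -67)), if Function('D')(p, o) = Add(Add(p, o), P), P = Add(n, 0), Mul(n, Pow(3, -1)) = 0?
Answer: 14235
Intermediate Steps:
T = -14 (T = Add(4, Mul(-1, Mul(6, Add(5, -2)))) = Add(4, Mul(-1, Mul(6, 3))) = Add(4, Mul(-1, 18)) = Add(4, -18) = -14)
n = 0 (n = Mul(3, 0) = 0)
Function('G')(j) = Mul(70, j) (Function('G')(j) = Mul(Mul(-5, j), -14) = Mul(70, j))
P = 0 (P = Add(0, 0) = 0)
Function('D')(p, o) = Add(o, p) (Function('D')(p, o) = Add(Add(p, o), 0) = Add(Add(o, p), 0) = Add(o, p))
Add(-36, Mul(Function('D')(-3, Function('G')(-3)), -67)) = Add(-36, Mul(Add(Mul(70, -3), -3), -67)) = Add(-36, Mul(Add(-210, -3), -67)) = Add(-36, Mul(-213, -67)) = Add(-36, 14271) = 14235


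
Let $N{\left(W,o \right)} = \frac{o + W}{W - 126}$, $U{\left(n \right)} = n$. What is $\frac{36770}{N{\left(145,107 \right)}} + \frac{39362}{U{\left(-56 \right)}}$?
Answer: $\frac{521501}{252} \approx 2069.4$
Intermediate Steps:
$N{\left(W,o \right)} = \frac{W + o}{-126 + W}$
$\frac{36770}{N{\left(145,107 \right)}} + \frac{39362}{U{\left(-56 \right)}} = \frac{36770}{\frac{1}{-126 + 145} \left(145 + 107\right)} + \frac{39362}{-56} = \frac{36770}{\frac{1}{19} \cdot 252} + 39362 \left(- \frac{1}{56}\right) = \frac{36770}{\frac{1}{19} \cdot 252} - \frac{19681}{28} = \frac{36770}{\frac{252}{19}} - \frac{19681}{28} = 36770 \cdot \frac{19}{252} - \frac{19681}{28} = \frac{349315}{126} - \frac{19681}{28} = \frac{521501}{252}$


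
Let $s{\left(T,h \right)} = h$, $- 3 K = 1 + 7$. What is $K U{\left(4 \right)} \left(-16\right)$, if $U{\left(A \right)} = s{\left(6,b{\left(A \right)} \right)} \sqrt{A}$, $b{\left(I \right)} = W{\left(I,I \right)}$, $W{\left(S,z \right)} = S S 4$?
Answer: $\frac{16384}{3} \approx 5461.3$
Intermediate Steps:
$K = - \frac{8}{3}$ ($K = - \frac{1 + 7}{3} = \left(- \frac{1}{3}\right) 8 = - \frac{8}{3} \approx -2.6667$)
$W{\left(S,z \right)} = 4 S^{2}$ ($W{\left(S,z \right)} = S^{2} \cdot 4 = 4 S^{2}$)
$b{\left(I \right)} = 4 I^{2}$
$U{\left(A \right)} = 4 A^{\frac{5}{2}}$ ($U{\left(A \right)} = 4 A^{2} \sqrt{A} = 4 A^{\frac{5}{2}}$)
$K U{\left(4 \right)} \left(-16\right) = - \frac{8 \cdot 4 \cdot 4^{\frac{5}{2}}}{3} \left(-16\right) = - \frac{8 \cdot 4 \cdot 32}{3} \left(-16\right) = \left(- \frac{8}{3}\right) 128 \left(-16\right) = \left(- \frac{1024}{3}\right) \left(-16\right) = \frac{16384}{3}$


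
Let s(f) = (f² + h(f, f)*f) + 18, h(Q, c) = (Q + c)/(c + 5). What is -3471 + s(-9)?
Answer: -6825/2 ≈ -3412.5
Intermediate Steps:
h(Q, c) = (Q + c)/(5 + c)
s(f) = 18 + f² + 2*f²/(5 + f) (s(f) = (f² + ((f + f)/(5 + f))*f) + 18 = (f² + ((2*f)/(5 + f))*f) + 18 = (f² + (2*f/(5 + f))*f) + 18 = (f² + 2*f²/(5 + f)) + 18 = 18 + f² + 2*f²/(5 + f))
-3471 + s(-9) = -3471 + (2*(-9)² + (5 - 9)*(18 + (-9)²))/(5 - 9) = -3471 + (2*81 - 4*(18 + 81))/(-4) = -3471 - (162 - 4*99)/4 = -3471 - (162 - 396)/4 = -3471 - ¼*(-234) = -3471 + 117/2 = -6825/2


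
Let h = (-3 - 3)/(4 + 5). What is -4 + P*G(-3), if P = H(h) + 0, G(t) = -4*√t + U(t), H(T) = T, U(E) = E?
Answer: -2 + 8*I*√3/3 ≈ -2.0 + 4.6188*I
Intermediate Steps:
h = -⅔ (h = -6/9 = -6*⅑ = -⅔ ≈ -0.66667)
G(t) = t - 4*√t (G(t) = -4*√t + t = t - 4*√t)
P = -⅔ (P = -⅔ + 0 = -⅔ ≈ -0.66667)
-4 + P*G(-3) = -4 - 2*(-3 - 4*I*√3)/3 = -4 + (2 + 8*I*√3/3) = -2 + 8*I*√3/3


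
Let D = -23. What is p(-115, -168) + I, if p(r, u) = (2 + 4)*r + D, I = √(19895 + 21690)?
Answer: -713 + √41585 ≈ -509.08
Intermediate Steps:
I = √41585 ≈ 203.92
p(r, u) = -23 + 6*r (p(r, u) = (2 + 4)*r - 23 = 6*r - 23 = -23 + 6*r)
p(-115, -168) + I = (-23 + 6*(-115)) + √41585 = (-23 - 690) + √41585 = -713 + √41585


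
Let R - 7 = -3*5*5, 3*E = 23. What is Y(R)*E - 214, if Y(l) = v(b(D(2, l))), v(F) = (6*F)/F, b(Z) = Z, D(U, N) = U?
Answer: -168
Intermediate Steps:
E = 23/3 (E = (⅓)*23 = 23/3 ≈ 7.6667)
v(F) = 6
R = -68 (R = 7 - 3*5*5 = 7 - 15*5 = 7 - 75 = -68)
Y(l) = 6
Y(R)*E - 214 = 6*(23/3) - 214 = 46 - 214 = -168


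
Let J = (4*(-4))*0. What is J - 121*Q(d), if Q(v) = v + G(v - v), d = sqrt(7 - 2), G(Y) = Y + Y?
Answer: -121*sqrt(5) ≈ -270.56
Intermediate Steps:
G(Y) = 2*Y
J = 0 (J = -16*0 = 0)
d = sqrt(5) ≈ 2.2361
Q(v) = v (Q(v) = v + 2*(v - v) = v + 2*0 = v + 0 = v)
J - 121*Q(d) = 0 - 121*sqrt(5) = -121*sqrt(5)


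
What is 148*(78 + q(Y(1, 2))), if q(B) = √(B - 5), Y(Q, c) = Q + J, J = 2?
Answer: 11544 + 148*I*√2 ≈ 11544.0 + 209.3*I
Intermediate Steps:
Y(Q, c) = 2 + Q (Y(Q, c) = Q + 2 = 2 + Q)
q(B) = √(-5 + B)
148*(78 + q(Y(1, 2))) = 148*(78 + √(-5 + (2 + 1))) = 148*(78 + √(-5 + 3)) = 148*(78 + √(-2)) = 148*(78 + I*√2) = 11544 + 148*I*√2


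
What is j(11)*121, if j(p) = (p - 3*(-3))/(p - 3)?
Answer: 605/2 ≈ 302.50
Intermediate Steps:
j(p) = (9 + p)/(-3 + p) (j(p) = (p + 9)/(-3 + p) = (9 + p)/(-3 + p))
j(11)*121 = ((9 + 11)/(-3 + 11))*121 = (20/8)*121 = ((⅛)*20)*121 = (5/2)*121 = 605/2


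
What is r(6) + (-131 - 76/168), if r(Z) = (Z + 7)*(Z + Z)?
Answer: 1031/42 ≈ 24.548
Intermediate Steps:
r(Z) = 2*Z*(7 + Z) (r(Z) = (7 + Z)*(2*Z) = 2*Z*(7 + Z))
r(6) + (-131 - 76/168) = 2*6*(7 + 6) + (-131 - 76/168) = 2*6*13 + (-131 - 76/168) = 156 + (-131 - 1*19/42) = 156 + (-131 - 19/42) = 156 - 5521/42 = 1031/42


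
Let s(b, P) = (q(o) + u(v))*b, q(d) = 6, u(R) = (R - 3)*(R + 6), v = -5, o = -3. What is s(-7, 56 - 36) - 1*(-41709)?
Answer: 41723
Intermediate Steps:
u(R) = (-3 + R)*(6 + R)
s(b, P) = -2*b (s(b, P) = (6 + (-18 + (-5)² + 3*(-5)))*b = (6 + (-18 + 25 - 15))*b = (6 - 8)*b = -2*b)
s(-7, 56 - 36) - 1*(-41709) = -2*(-7) - 1*(-41709) = 14 + 41709 = 41723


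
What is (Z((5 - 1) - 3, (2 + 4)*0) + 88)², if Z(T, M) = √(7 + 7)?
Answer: (88 + √14)² ≈ 8416.5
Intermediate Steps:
Z(T, M) = √14
(Z((5 - 1) - 3, (2 + 4)*0) + 88)² = (√14 + 88)² = (88 + √14)²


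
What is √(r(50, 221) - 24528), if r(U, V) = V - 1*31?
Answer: I*√24338 ≈ 156.01*I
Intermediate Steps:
r(U, V) = -31 + V (r(U, V) = V - 31 = -31 + V)
√(r(50, 221) - 24528) = √((-31 + 221) - 24528) = √(190 - 24528) = √(-24338) = I*√24338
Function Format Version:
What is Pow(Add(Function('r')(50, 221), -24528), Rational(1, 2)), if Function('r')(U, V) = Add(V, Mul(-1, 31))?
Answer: Mul(I, Pow(24338, Rational(1, 2))) ≈ Mul(156.01, I)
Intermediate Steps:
Function('r')(U, V) = Add(-31, V) (Function('r')(U, V) = Add(V, -31) = Add(-31, V))
Pow(Add(Function('r')(50, 221), -24528), Rational(1, 2)) = Pow(Add(Add(-31, 221), -24528), Rational(1, 2)) = Pow(Add(190, -24528), Rational(1, 2)) = Pow(-24338, Rational(1, 2)) = Mul(I, Pow(24338, Rational(1, 2)))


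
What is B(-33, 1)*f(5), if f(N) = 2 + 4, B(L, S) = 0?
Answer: 0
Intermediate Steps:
f(N) = 6
B(-33, 1)*f(5) = 0*6 = 0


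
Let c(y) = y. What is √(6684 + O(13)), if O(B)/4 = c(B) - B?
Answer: 2*√1671 ≈ 81.756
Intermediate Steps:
O(B) = 0 (O(B) = 4*(B - B) = 4*0 = 0)
√(6684 + O(13)) = √(6684 + 0) = √6684 = 2*√1671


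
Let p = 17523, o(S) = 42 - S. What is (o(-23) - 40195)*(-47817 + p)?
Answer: 1215698220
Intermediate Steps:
(o(-23) - 40195)*(-47817 + p) = ((42 - 1*(-23)) - 40195)*(-47817 + 17523) = ((42 + 23) - 40195)*(-30294) = (65 - 40195)*(-30294) = -40130*(-30294) = 1215698220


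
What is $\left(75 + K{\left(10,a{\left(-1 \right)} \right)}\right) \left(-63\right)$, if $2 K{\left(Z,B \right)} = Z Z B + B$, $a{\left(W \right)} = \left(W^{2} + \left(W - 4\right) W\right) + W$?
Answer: $- \frac{41265}{2} \approx -20633.0$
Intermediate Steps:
$a{\left(W \right)} = W + W^{2} + W \left(-4 + W\right)$ ($a{\left(W \right)} = \left(W^{2} + \left(-4 + W\right) W\right) + W = \left(W^{2} + W \left(-4 + W\right)\right) + W = W + W^{2} + W \left(-4 + W\right)$)
$K{\left(Z,B \right)} = \frac{B}{2} + \frac{B Z^{2}}{2}$ ($K{\left(Z,B \right)} = \frac{Z Z B + B}{2} = \frac{Z^{2} B + B}{2} = \frac{B Z^{2} + B}{2} = \frac{B + B Z^{2}}{2} = \frac{B}{2} + \frac{B Z^{2}}{2}$)
$\left(75 + K{\left(10,a{\left(-1 \right)} \right)}\right) \left(-63\right) = \left(75 + \frac{- (-3 + 2 \left(-1\right)) \left(1 + 10^{2}\right)}{2}\right) \left(-63\right) = \left(75 + \frac{- (-3 - 2) \left(1 + 100\right)}{2}\right) \left(-63\right) = \left(75 + \frac{1}{2} \left(\left(-1\right) \left(-5\right)\right) 101\right) \left(-63\right) = \left(75 + \frac{1}{2} \cdot 5 \cdot 101\right) \left(-63\right) = \left(75 + \frac{505}{2}\right) \left(-63\right) = \frac{655}{2} \left(-63\right) = - \frac{41265}{2}$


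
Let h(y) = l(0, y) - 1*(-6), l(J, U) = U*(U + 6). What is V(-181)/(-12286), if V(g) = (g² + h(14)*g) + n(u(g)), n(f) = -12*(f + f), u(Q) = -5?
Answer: 18885/12286 ≈ 1.5371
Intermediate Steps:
l(J, U) = U*(6 + U)
h(y) = 6 + y*(6 + y) (h(y) = y*(6 + y) - 1*(-6) = y*(6 + y) + 6 = 6 + y*(6 + y))
n(f) = -24*f
V(g) = 120 + g² + 286*g (V(g) = (g² + (6 + 14*(6 + 14))*g) - 24*(-5) = (g² + (6 + 14*20)*g) + 120 = (g² + (6 + 280)*g) + 120 = (g² + 286*g) + 120 = 120 + g² + 286*g)
V(-181)/(-12286) = (120 + (-181)² + 286*(-181))/(-12286) = (120 + 32761 - 51766)*(-1/12286) = -18885*(-1/12286) = 18885/12286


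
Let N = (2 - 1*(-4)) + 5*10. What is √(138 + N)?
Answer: √194 ≈ 13.928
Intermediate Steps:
N = 56 (N = (2 + 4) + 50 = 6 + 50 = 56)
√(138 + N) = √(138 + 56) = √194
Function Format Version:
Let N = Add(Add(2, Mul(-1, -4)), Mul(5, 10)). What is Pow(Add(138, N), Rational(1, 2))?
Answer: Pow(194, Rational(1, 2)) ≈ 13.928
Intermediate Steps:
N = 56 (N = Add(Add(2, 4), 50) = Add(6, 50) = 56)
Pow(Add(138, N), Rational(1, 2)) = Pow(Add(138, 56), Rational(1, 2)) = Pow(194, Rational(1, 2))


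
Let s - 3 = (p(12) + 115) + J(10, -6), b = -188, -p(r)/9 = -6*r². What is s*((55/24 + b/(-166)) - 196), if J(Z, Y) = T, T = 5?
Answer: -1010047763/664 ≈ -1.5212e+6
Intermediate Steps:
p(r) = 54*r² (p(r) = -(-54)*r² = 54*r²)
J(Z, Y) = 5
s = 7899 (s = 3 + ((54*12² + 115) + 5) = 3 + ((54*144 + 115) + 5) = 3 + ((7776 + 115) + 5) = 3 + (7891 + 5) = 3 + 7896 = 7899)
s*((55/24 + b/(-166)) - 196) = 7899*((55/24 - 188/(-166)) - 196) = 7899*((55*(1/24) - 188*(-1/166)) - 196) = 7899*((55/24 + 94/83) - 196) = 7899*(6821/1992 - 196) = 7899*(-383611/1992) = -1010047763/664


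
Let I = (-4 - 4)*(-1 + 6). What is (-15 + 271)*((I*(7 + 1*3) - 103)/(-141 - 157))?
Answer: 64384/149 ≈ 432.11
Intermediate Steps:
I = -40 (I = -8*5 = -40)
(-15 + 271)*((I*(7 + 1*3) - 103)/(-141 - 157)) = (-15 + 271)*((-40*(7 + 1*3) - 103)/(-141 - 157)) = 256*((-40*(7 + 3) - 103)/(-298)) = 256*((-40*10 - 103)*(-1/298)) = 256*((-400 - 103)*(-1/298)) = 256*(-503*(-1/298)) = 256*(503/298) = 64384/149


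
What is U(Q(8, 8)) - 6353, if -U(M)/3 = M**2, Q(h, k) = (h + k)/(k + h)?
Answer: -6356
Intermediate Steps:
Q(h, k) = 1 (Q(h, k) = (h + k)/(h + k) = 1)
U(M) = -3*M**2
U(Q(8, 8)) - 6353 = -3*1**2 - 6353 = -3*1 - 6353 = -3 - 6353 = -6356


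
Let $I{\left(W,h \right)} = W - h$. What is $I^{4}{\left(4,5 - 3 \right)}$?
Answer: $16$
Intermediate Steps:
$I^{4}{\left(4,5 - 3 \right)} = \left(4 - \left(5 - 3\right)\right)^{4} = \left(4 - 2\right)^{4} = 2^{4} = 16$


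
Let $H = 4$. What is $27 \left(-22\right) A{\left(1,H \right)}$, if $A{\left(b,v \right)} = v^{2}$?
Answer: $-9504$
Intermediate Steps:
$27 \left(-22\right) A{\left(1,H \right)} = 27 \left(-22\right) 4^{2} = \left(-594\right) 16 = -9504$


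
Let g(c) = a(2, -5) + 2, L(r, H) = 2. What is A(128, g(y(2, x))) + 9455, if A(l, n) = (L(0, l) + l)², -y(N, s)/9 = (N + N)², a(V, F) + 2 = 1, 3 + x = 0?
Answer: 26355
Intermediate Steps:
x = -3 (x = -3 + 0 = -3)
a(V, F) = -1 (a(V, F) = -2 + 1 = -1)
y(N, s) = -36*N² (y(N, s) = -9*(N + N)² = -9*4*N² = -36*N²)
g(c) = 1 (g(c) = -1 + 2 = 1)
A(l, n) = (2 + l)²
A(128, g(y(2, x))) + 9455 = (2 + 128)² + 9455 = 130² + 9455 = 16900 + 9455 = 26355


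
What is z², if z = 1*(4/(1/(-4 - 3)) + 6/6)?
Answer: 729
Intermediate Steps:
z = -27 (z = 1*(4/(1/(-7)) + 6*(⅙)) = 1*(4/(-⅐) + 1) = 1*(4*(-7) + 1) = 1*(-28 + 1) = 1*(-27) = -27)
z² = (-27)² = 729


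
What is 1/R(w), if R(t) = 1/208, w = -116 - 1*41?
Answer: 208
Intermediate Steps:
w = -157 (w = -116 - 41 = -157)
R(t) = 1/208
1/R(w) = 1/(1/208) = 208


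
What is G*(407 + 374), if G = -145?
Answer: -113245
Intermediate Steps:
G*(407 + 374) = -145*(407 + 374) = -145*781 = -113245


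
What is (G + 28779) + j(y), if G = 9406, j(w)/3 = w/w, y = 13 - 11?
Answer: 38188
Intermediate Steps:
y = 2
j(w) = 3 (j(w) = 3*(w/w) = 3*1 = 3)
(G + 28779) + j(y) = (9406 + 28779) + 3 = 38185 + 3 = 38188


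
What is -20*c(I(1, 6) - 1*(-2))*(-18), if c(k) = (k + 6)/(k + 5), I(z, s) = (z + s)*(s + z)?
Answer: 2565/7 ≈ 366.43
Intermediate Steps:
I(z, s) = (s + z)² (I(z, s) = (s + z)*(s + z) = (s + z)²)
c(k) = (6 + k)/(5 + k)
-20*c(I(1, 6) - 1*(-2))*(-18) = -20*(6 + ((6 + 1)² - 1*(-2)))/(5 + ((6 + 1)² - 1*(-2)))*(-18) = -20*(6 + (7² + 2))/(5 + (7² + 2))*(-18) = -20*(6 + (49 + 2))/(5 + (49 + 2))*(-18) = -20*(6 + 51)/(5 + 51)*(-18) = -20*57/56*(-18) = -285/14*(-18) = 2565/7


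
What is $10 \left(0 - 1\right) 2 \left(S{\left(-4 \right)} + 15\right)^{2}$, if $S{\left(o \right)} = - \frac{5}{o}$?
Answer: $- \frac{21125}{4} \approx -5281.3$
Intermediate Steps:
$10 \left(0 - 1\right) 2 \left(S{\left(-4 \right)} + 15\right)^{2} = 10 \left(0 - 1\right) 2 \left(- \frac{5}{-4} + 15\right)^{2} = 10 \left(-1\right) 2 \left(\left(-5\right) \left(- \frac{1}{4}\right) + 15\right)^{2} = \left(-10\right) 2 \left(\frac{5}{4} + 15\right)^{2} = - 20 \left(\frac{65}{4}\right)^{2} = \left(-20\right) \frac{4225}{16} = - \frac{21125}{4}$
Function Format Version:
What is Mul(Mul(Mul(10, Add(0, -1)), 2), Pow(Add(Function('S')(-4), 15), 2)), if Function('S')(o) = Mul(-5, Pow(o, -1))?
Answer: Rational(-21125, 4) ≈ -5281.3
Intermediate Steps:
Mul(Mul(Mul(10, Add(0, -1)), 2), Pow(Add(Function('S')(-4), 15), 2)) = Mul(Mul(Mul(10, Add(0, -1)), 2), Pow(Add(Mul(-5, Pow(-4, -1)), 15), 2)) = Mul(Mul(Mul(10, -1), 2), Pow(Add(Mul(-5, Rational(-1, 4)), 15), 2)) = Mul(Mul(-10, 2), Pow(Add(Rational(5, 4), 15), 2)) = Mul(-20, Pow(Rational(65, 4), 2)) = Mul(-20, Rational(4225, 16)) = Rational(-21125, 4)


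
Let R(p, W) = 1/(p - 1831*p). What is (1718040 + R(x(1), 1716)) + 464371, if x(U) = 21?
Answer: 83870054729/38430 ≈ 2.1824e+6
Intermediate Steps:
R(p, W) = -1/(1830*p) (R(p, W) = 1/(-1830*p) = -1/(1830*p))
(1718040 + R(x(1), 1716)) + 464371 = (1718040 - 1/1830/21) + 464371 = (1718040 - 1/1830*1/21) + 464371 = (1718040 - 1/38430) + 464371 = 66024277199/38430 + 464371 = 83870054729/38430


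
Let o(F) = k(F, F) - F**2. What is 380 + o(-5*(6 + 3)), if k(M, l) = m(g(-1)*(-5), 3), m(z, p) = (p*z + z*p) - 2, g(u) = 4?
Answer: -1767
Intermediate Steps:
m(z, p) = -2 + 2*p*z (m(z, p) = (p*z + p*z) - 2 = 2*p*z - 2 = -2 + 2*p*z)
k(M, l) = -122 (k(M, l) = -2 + 2*3*(4*(-5)) = -2 + 2*3*(-20) = -2 - 120 = -122)
o(F) = -122 - F**2
380 + o(-5*(6 + 3)) = 380 + (-122 - (-5*(6 + 3))**2) = 380 + (-122 - (-5*9)**2) = 380 + (-122 - 1*(-45)**2) = 380 + (-122 - 1*2025) = 380 + (-122 - 2025) = 380 - 2147 = -1767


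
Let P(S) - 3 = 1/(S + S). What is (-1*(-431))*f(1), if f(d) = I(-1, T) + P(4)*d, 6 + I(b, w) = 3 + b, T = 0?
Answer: -3017/8 ≈ -377.13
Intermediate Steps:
I(b, w) = -3 + b (I(b, w) = -6 + (3 + b) = -3 + b)
P(S) = 3 + 1/(2*S) (P(S) = 3 + 1/(S + S) = 3 + 1/(2*S))
f(d) = -4 + 25*d/8 (f(d) = (-3 - 1) + (3 + (½)/4)*d = -4 + (3 + (½)*(¼))*d = -4 + (3 + ⅛)*d = -4 + 25*d/8)
(-1*(-431))*f(1) = (-1*(-431))*(-4 + (25/8)*1) = 431*(-4 + 25/8) = 431*(-7/8) = -3017/8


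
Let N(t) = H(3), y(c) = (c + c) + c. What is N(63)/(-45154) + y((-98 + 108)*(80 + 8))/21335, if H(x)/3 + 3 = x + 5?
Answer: 23777307/192672118 ≈ 0.12341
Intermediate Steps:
y(c) = 3*c (y(c) = 2*c + c = 3*c)
H(x) = 6 + 3*x (H(x) = -9 + 3*(x + 5) = -9 + 3*(5 + x) = -9 + (15 + 3*x) = 6 + 3*x)
N(t) = 15 (N(t) = 6 + 3*3 = 6 + 9 = 15)
N(63)/(-45154) + y((-98 + 108)*(80 + 8))/21335 = 15/(-45154) + (3*((-98 + 108)*(80 + 8)))/21335 = 15*(-1/45154) + (3*(10*88))*(1/21335) = -15/45154 + (3*880)*(1/21335) = -15/45154 + 2640*(1/21335) = -15/45154 + 528/4267 = 23777307/192672118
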